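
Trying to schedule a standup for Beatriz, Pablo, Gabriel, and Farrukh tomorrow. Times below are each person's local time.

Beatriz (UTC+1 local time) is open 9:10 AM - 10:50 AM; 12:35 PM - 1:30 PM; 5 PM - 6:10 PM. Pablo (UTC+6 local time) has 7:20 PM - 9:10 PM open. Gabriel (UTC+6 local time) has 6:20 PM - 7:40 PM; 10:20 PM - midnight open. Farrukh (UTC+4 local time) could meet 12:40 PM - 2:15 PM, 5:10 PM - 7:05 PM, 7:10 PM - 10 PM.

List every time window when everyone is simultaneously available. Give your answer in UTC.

Beatriz in UTC: 08:10-09:50, 11:35-12:30, 16:00-17:10 (subtract 1h to convert from UTC+1).
Pablo in UTC: 13:20-15:10 (subtract 6h to convert from UTC+6).
Gabriel in UTC: 12:20-13:40, 16:20-18:00 (subtract 6h to convert from UTC+6).
Farrukh in UTC: 08:40-10:15, 13:10-15:05, 15:10-18:00 (subtract 4h to convert from UTC+4).
Beatriz ∩ Pablo: ∅.
Beatriz ∩ Pablo ∩ Gabriel: ∅.
Beatriz ∩ Pablo ∩ Gabriel ∩ Farrukh: ∅.
There is no time when everyone is free.

none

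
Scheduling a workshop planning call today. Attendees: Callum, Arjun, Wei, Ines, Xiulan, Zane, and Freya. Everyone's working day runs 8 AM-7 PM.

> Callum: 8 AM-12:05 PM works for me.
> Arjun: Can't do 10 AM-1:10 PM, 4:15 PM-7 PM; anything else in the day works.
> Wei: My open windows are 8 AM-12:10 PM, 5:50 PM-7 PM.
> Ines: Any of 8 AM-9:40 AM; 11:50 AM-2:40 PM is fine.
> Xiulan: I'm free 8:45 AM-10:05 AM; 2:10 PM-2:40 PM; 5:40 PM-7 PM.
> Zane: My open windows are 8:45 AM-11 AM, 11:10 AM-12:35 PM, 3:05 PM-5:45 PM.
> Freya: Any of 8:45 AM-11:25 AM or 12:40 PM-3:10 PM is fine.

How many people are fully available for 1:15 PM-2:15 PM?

Callum free: 08:00-12:05.
Arjun free: 08:00-10:00, 13:10-16:15 (invert busy blocks within the working day).
Wei free: 08:00-12:10, 17:50-19:00.
Ines free: 08:00-09:40, 11:50-14:40.
Xiulan free: 08:45-10:05, 14:10-14:40, 17:40-19:00.
Zane free: 08:45-11:00, 11:10-12:35, 15:05-17:45.
Freya free: 08:45-11:25, 12:40-15:10.
Arjun, Ines, and Freya can make the full 13:15-14:15 slot — that's 3.

3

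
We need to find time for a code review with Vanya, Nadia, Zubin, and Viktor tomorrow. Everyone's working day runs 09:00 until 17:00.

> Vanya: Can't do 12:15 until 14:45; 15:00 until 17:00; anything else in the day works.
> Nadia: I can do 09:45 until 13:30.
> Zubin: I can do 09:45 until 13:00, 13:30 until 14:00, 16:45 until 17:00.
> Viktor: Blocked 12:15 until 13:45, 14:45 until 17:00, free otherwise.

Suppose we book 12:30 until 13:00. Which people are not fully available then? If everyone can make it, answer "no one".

Vanya free: 09:00-12:15, 14:45-15:00 (invert busy blocks within the working day).
Nadia free: 09:45-13:30.
Zubin free: 09:45-13:00, 13:30-14:00, 16:45-17:00.
Viktor free: 09:00-12:15, 13:45-14:45 (invert busy blocks within the working day).
Vanya: not fully free for 12:30-13:00. Nadia: free for 12:30-13:00. Zubin: free for 12:30-13:00. Viktor: not fully free for 12:30-13:00.

Vanya, Viktor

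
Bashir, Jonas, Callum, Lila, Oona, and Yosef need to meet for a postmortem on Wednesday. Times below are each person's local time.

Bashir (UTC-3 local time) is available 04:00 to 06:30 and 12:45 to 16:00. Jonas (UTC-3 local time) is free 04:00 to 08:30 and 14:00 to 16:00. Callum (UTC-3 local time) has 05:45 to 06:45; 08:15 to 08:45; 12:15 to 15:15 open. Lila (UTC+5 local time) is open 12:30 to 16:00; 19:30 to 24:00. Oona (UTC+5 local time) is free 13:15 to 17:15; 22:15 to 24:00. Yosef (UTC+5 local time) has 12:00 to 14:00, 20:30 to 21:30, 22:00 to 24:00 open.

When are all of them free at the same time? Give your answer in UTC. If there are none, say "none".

08:45-09:00, 17:15-18:15

Bashir in UTC: 07:00-09:30, 15:45-19:00 (add 3h to convert from UTC-3).
Jonas in UTC: 07:00-11:30, 17:00-19:00 (add 3h to convert from UTC-3).
Callum in UTC: 08:45-09:45, 11:15-11:45, 15:15-18:15 (add 3h to convert from UTC-3).
Lila in UTC: 07:30-11:00, 14:30-19:00 (subtract 5h to convert from UTC+5).
Oona in UTC: 08:15-12:15, 17:15-19:00 (subtract 5h to convert from UTC+5).
Yosef in UTC: 07:00-09:00, 15:30-16:30, 17:00-19:00 (subtract 5h to convert from UTC+5).
Bashir ∩ Jonas: 07:00-09:30, 17:00-19:00.
Bashir ∩ Jonas ∩ Callum: 08:45-09:30, 17:00-18:15.
Bashir ∩ Jonas ∩ Callum ∩ Lila: 08:45-09:30, 17:00-18:15.
Bashir ∩ Jonas ∩ Callum ∩ Lila ∩ Oona: 08:45-09:30, 17:15-18:15.
Bashir ∩ Jonas ∩ Callum ∩ Lila ∩ Oona ∩ Yosef: 08:45-09:00, 17:15-18:15.
So the common availability across everyone is 08:45-09:00, 17:15-18:15.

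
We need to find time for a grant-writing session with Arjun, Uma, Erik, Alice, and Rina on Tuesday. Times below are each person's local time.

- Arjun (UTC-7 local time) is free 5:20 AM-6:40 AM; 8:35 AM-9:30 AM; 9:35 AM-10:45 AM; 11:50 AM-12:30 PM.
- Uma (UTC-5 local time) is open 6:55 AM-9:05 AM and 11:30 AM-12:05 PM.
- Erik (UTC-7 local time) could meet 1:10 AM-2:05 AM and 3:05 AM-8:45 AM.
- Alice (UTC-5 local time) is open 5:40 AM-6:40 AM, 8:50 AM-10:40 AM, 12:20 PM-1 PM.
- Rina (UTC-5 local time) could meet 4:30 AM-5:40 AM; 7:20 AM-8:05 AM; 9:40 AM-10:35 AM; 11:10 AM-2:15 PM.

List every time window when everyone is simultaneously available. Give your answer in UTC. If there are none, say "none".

none

Arjun in UTC: 12:20-13:40, 15:35-16:30, 16:35-17:45, 18:50-19:30 (add 7h to convert from UTC-7).
Uma in UTC: 11:55-14:05, 16:30-17:05 (add 5h to convert from UTC-5).
Erik in UTC: 08:10-09:05, 10:05-15:45 (add 7h to convert from UTC-7).
Alice in UTC: 10:40-11:40, 13:50-15:40, 17:20-18:00 (add 5h to convert from UTC-5).
Rina in UTC: 09:30-10:40, 12:20-13:05, 14:40-15:35, 16:10-19:15 (add 5h to convert from UTC-5).
Arjun ∩ Uma: 12:20-13:40, 16:35-17:05.
Arjun ∩ Uma ∩ Erik: 12:20-13:40.
Arjun ∩ Uma ∩ Erik ∩ Alice: ∅.
Arjun ∩ Uma ∩ Erik ∩ Alice ∩ Rina: ∅.
There is no time when everyone is free.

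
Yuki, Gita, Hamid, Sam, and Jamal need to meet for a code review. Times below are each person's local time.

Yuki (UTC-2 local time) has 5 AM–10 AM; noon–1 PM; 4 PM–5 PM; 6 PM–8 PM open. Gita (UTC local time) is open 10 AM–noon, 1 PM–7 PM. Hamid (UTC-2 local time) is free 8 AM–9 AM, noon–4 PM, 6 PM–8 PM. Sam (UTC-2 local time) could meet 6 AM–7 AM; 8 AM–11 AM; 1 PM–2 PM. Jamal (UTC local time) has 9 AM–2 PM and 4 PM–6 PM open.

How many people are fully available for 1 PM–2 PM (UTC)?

Yuki in UTC: 07:00-12:00, 14:00-15:00, 18:00-19:00, 20:00-22:00 (add 2h to convert from UTC-2).
Gita in UTC: 10:00-12:00, 13:00-19:00.
Hamid in UTC: 10:00-11:00, 14:00-18:00, 20:00-22:00 (add 2h to convert from UTC-2).
Sam in UTC: 08:00-09:00, 10:00-13:00, 15:00-16:00 (add 2h to convert from UTC-2).
Jamal in UTC: 09:00-14:00, 16:00-18:00.
Gita and Jamal can make the full 13:00-14:00 slot — that's 2.

2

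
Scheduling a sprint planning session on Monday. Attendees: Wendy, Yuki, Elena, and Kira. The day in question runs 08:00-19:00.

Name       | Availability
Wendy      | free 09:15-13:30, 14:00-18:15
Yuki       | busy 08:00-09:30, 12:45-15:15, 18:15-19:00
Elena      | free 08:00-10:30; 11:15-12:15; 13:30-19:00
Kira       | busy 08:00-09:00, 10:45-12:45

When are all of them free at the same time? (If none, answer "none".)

Wendy free: 09:15-13:30, 14:00-18:15.
Yuki free: 09:30-12:45, 15:15-18:15 (invert busy blocks within the working day).
Elena free: 08:00-10:30, 11:15-12:15, 13:30-19:00.
Kira free: 09:00-10:45, 12:45-19:00 (invert busy blocks within the working day).
Wendy ∩ Yuki: 09:30-12:45, 15:15-18:15.
Wendy ∩ Yuki ∩ Elena: 09:30-10:30, 11:15-12:15, 15:15-18:15.
Wendy ∩ Yuki ∩ Elena ∩ Kira: 09:30-10:30, 15:15-18:15.
So the common availability across everyone is 09:30-10:30, 15:15-18:15.

09:30-10:30, 15:15-18:15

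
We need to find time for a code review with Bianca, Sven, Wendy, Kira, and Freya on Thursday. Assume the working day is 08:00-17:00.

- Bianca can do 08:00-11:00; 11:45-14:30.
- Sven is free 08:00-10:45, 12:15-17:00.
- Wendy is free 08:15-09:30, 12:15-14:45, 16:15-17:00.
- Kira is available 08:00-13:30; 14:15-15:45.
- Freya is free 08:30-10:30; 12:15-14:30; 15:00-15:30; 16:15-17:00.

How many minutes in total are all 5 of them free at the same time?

Bianca ∩ Sven: 08:00-10:45, 12:15-14:30.
Bianca ∩ Sven ∩ Wendy: 08:15-09:30, 12:15-14:30.
Bianca ∩ Sven ∩ Wendy ∩ Kira: 08:15-09:30, 12:15-13:30, 14:15-14:30.
Bianca ∩ Sven ∩ Wendy ∩ Kira ∩ Freya: 08:30-09:30, 12:15-13:30, 14:15-14:30.
Summing the common windows: 60 + 75 + 15 = 150 minutes.

150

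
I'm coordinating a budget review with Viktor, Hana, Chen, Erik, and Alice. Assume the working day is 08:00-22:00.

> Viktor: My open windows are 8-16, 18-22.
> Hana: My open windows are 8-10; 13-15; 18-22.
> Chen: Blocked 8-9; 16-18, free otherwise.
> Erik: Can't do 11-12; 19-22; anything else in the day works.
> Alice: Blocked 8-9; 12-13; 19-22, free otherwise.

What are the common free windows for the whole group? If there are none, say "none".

09:00-10:00, 13:00-15:00, 18:00-19:00

Viktor free: 08:00-16:00, 18:00-22:00.
Hana free: 08:00-10:00, 13:00-15:00, 18:00-22:00.
Chen free: 09:00-16:00, 18:00-22:00 (invert busy blocks within the working day).
Erik free: 08:00-11:00, 12:00-19:00 (invert busy blocks within the working day).
Alice free: 09:00-12:00, 13:00-19:00 (invert busy blocks within the working day).
Viktor ∩ Hana: 08:00-10:00, 13:00-15:00, 18:00-22:00.
Viktor ∩ Hana ∩ Chen: 09:00-10:00, 13:00-15:00, 18:00-22:00.
Viktor ∩ Hana ∩ Chen ∩ Erik: 09:00-10:00, 13:00-15:00, 18:00-19:00.
Viktor ∩ Hana ∩ Chen ∩ Erik ∩ Alice: 09:00-10:00, 13:00-15:00, 18:00-19:00.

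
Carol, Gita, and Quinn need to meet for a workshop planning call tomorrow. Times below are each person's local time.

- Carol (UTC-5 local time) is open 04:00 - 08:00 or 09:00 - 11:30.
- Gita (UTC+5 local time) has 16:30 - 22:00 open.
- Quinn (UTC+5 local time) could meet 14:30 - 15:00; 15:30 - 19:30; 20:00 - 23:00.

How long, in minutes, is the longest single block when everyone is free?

Carol in UTC: 09:00-13:00, 14:00-16:30 (add 5h to convert from UTC-5).
Gita in UTC: 11:30-17:00 (subtract 5h to convert from UTC+5).
Quinn in UTC: 09:30-10:00, 10:30-14:30, 15:00-18:00 (subtract 5h to convert from UTC+5).
Carol ∩ Gita: 11:30-13:00, 14:00-16:30.
Carol ∩ Gita ∩ Quinn: 11:30-13:00, 14:00-14:30, 15:00-16:30.
The longest is 11:30-13:00 at 90 minutes.

90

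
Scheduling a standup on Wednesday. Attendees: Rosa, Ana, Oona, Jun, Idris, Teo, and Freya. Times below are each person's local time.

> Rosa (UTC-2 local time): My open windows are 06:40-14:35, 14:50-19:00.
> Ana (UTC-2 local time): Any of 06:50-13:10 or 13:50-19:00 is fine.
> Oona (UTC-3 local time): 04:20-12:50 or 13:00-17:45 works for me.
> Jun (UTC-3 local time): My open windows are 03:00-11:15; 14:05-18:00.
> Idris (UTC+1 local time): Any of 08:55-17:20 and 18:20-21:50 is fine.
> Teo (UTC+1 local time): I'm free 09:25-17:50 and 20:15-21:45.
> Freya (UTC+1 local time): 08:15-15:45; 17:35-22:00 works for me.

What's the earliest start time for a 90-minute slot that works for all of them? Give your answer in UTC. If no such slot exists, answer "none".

08:50

Rosa in UTC: 08:40-16:35, 16:50-21:00 (add 2h to convert from UTC-2).
Ana in UTC: 08:50-15:10, 15:50-21:00 (add 2h to convert from UTC-2).
Oona in UTC: 07:20-15:50, 16:00-20:45 (add 3h to convert from UTC-3).
Jun in UTC: 06:00-14:15, 17:05-21:00 (add 3h to convert from UTC-3).
Idris in UTC: 07:55-16:20, 17:20-20:50 (subtract 1h to convert from UTC+1).
Teo in UTC: 08:25-16:50, 19:15-20:45 (subtract 1h to convert from UTC+1).
Freya in UTC: 07:15-14:45, 16:35-21:00 (subtract 1h to convert from UTC+1).
Rosa ∩ Ana: 08:50-15:10, 15:50-16:35, 16:50-21:00.
Rosa ∩ Ana ∩ Oona: 08:50-15:10, 16:00-16:35, 16:50-20:45.
Rosa ∩ Ana ∩ Oona ∩ Jun: 08:50-14:15, 17:05-20:45.
Rosa ∩ Ana ∩ Oona ∩ Jun ∩ Idris: 08:50-14:15, 17:20-20:45.
Rosa ∩ Ana ∩ Oona ∩ Jun ∩ Idris ∩ Teo: 08:50-14:15, 19:15-20:45.
Rosa ∩ Ana ∩ Oona ∩ Jun ∩ Idris ∩ Teo ∩ Freya: 08:50-14:15, 19:15-20:45.
Those are the intersection windows.
The first common window of at least 90 minutes is 08:50-14:15, so the earliest start is 08:50.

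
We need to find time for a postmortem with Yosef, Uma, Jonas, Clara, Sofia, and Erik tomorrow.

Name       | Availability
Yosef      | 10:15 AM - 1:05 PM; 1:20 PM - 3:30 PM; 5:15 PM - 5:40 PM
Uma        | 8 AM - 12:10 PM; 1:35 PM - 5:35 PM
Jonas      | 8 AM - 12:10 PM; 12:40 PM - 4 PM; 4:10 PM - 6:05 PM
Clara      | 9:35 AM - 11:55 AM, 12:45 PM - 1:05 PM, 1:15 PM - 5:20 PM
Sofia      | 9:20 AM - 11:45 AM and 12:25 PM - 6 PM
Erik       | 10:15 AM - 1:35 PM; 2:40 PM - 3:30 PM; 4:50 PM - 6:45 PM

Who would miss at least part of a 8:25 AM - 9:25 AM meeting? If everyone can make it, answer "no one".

Yosef: not fully free for 08:25-09:25. Uma: free for 08:25-09:25. Jonas: free for 08:25-09:25. Clara: not fully free for 08:25-09:25. Sofia: not fully free for 08:25-09:25. Erik: not fully free for 08:25-09:25.

Clara, Erik, Sofia, Yosef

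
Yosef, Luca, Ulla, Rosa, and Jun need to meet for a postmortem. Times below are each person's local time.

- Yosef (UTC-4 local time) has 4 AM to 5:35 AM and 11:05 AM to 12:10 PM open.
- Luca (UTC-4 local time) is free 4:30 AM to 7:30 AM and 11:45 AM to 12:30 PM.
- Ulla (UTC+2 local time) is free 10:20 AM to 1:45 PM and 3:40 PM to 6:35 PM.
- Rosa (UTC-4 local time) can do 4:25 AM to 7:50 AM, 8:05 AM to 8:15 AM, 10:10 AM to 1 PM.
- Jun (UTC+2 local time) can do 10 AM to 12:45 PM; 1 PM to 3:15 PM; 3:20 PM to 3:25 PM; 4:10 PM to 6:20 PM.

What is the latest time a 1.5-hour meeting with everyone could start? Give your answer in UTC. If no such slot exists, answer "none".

Yosef in UTC: 08:00-09:35, 15:05-16:10 (add 4h to convert from UTC-4).
Luca in UTC: 08:30-11:30, 15:45-16:30 (add 4h to convert from UTC-4).
Ulla in UTC: 08:20-11:45, 13:40-16:35 (subtract 2h to convert from UTC+2).
Rosa in UTC: 08:25-11:50, 12:05-12:15, 14:10-17:00 (add 4h to convert from UTC-4).
Jun in UTC: 08:00-10:45, 11:00-13:15, 13:20-13:25, 14:10-16:20 (subtract 2h to convert from UTC+2).
Yosef ∩ Luca: 08:30-09:35, 15:45-16:10.
Yosef ∩ Luca ∩ Ulla: 08:30-09:35, 15:45-16:10.
Yosef ∩ Luca ∩ Ulla ∩ Rosa: 08:30-09:35, 15:45-16:10.
Yosef ∩ Luca ∩ Ulla ∩ Rosa ∩ Jun: 08:30-09:35, 15:45-16:10.
No common window is at least 90 minutes long.

none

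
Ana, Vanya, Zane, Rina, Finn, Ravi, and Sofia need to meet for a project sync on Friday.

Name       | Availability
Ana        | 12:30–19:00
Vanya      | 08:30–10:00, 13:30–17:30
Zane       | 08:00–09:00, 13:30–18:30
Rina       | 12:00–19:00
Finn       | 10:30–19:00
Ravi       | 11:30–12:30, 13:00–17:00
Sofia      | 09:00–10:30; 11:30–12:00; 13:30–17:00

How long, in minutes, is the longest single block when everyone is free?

210

Ana ∩ Vanya: 13:30-17:30.
Ana ∩ Vanya ∩ Zane: 13:30-17:30.
Ana ∩ Vanya ∩ Zane ∩ Rina: 13:30-17:30.
Ana ∩ Vanya ∩ Zane ∩ Rina ∩ Finn: 13:30-17:30.
Ana ∩ Vanya ∩ Zane ∩ Rina ∩ Finn ∩ Ravi: 13:30-17:00.
Ana ∩ Vanya ∩ Zane ∩ Rina ∩ Finn ∩ Ravi ∩ Sofia: 13:30-17:00.
The longest is 13:30-17:00 at 210 minutes.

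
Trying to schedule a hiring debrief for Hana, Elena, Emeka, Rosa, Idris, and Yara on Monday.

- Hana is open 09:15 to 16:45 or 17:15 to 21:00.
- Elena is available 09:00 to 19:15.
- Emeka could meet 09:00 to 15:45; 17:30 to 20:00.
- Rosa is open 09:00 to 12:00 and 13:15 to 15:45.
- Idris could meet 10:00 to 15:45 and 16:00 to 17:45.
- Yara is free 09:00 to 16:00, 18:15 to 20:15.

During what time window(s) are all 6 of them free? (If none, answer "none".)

Hana ∩ Elena: 09:15-16:45, 17:15-19:15.
Hana ∩ Elena ∩ Emeka: 09:15-15:45, 17:30-19:15.
Hana ∩ Elena ∩ Emeka ∩ Rosa: 09:15-12:00, 13:15-15:45.
Hana ∩ Elena ∩ Emeka ∩ Rosa ∩ Idris: 10:00-12:00, 13:15-15:45.
Hana ∩ Elena ∩ Emeka ∩ Rosa ∩ Idris ∩ Yara: 10:00-12:00, 13:15-15:45.
So the common availability across everyone is 10:00-12:00, 13:15-15:45.

10:00-12:00, 13:15-15:45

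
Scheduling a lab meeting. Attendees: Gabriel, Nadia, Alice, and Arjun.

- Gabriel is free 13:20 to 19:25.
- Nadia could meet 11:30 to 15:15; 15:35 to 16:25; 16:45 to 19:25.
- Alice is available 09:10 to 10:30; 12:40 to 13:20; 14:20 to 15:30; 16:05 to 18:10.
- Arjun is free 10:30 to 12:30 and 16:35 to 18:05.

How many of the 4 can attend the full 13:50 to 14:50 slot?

Gabriel and Nadia can make the full 13:50-14:50 slot — that's 2.

2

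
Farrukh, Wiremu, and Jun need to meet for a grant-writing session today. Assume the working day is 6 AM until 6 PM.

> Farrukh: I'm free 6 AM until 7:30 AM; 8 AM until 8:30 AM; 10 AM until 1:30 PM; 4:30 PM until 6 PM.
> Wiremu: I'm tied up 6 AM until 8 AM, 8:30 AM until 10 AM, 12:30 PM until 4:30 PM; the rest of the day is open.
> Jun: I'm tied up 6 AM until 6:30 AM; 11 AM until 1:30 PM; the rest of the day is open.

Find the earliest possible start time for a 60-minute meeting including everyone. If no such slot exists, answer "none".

Farrukh free: 06:00-07:30, 08:00-08:30, 10:00-13:30, 16:30-18:00.
Wiremu free: 08:00-08:30, 10:00-12:30, 16:30-18:00 (invert busy blocks within the working day).
Jun free: 06:30-11:00, 13:30-18:00 (invert busy blocks within the working day).
Farrukh ∩ Wiremu: 08:00-08:30, 10:00-12:30, 16:30-18:00.
Farrukh ∩ Wiremu ∩ Jun: 08:00-08:30, 10:00-11:00, 16:30-18:00.
The first common window of at least 60 minutes is 10:00-11:00, so the earliest start is 10:00.

10:00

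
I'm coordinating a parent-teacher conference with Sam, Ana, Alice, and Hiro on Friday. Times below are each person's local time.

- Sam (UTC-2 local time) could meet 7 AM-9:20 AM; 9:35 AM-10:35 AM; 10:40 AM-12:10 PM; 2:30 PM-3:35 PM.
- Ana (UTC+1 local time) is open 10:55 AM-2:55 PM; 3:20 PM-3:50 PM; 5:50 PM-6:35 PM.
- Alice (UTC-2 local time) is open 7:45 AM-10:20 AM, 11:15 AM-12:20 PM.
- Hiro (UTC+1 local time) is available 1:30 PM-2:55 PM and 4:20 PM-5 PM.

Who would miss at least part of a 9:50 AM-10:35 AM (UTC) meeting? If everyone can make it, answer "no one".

Sam in UTC: 09:00-11:20, 11:35-12:35, 12:40-14:10, 16:30-17:35 (add 2h to convert from UTC-2).
Ana in UTC: 09:55-13:55, 14:20-14:50, 16:50-17:35 (subtract 1h to convert from UTC+1).
Alice in UTC: 09:45-12:20, 13:15-14:20 (add 2h to convert from UTC-2).
Hiro in UTC: 12:30-13:55, 15:20-16:00 (subtract 1h to convert from UTC+1).
Sam: free for 09:50-10:35. Ana: not fully free for 09:50-10:35. Alice: free for 09:50-10:35. Hiro: not fully free for 09:50-10:35.

Ana, Hiro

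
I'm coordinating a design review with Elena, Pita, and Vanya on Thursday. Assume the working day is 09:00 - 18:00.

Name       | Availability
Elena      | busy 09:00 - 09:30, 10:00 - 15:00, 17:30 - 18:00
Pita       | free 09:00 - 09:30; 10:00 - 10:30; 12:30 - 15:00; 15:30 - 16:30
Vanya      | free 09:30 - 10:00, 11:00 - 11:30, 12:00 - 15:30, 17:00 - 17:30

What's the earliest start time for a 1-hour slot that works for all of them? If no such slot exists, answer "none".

none

Elena free: 09:30-10:00, 15:00-17:30 (invert busy blocks within the working day).
Pita free: 09:00-09:30, 10:00-10:30, 12:30-15:00, 15:30-16:30.
Vanya free: 09:30-10:00, 11:00-11:30, 12:00-15:30, 17:00-17:30.
Elena ∩ Pita: 15:30-16:30.
Elena ∩ Pita ∩ Vanya: ∅.
There is no time when everyone is free.
No common window is at least 60 minutes long.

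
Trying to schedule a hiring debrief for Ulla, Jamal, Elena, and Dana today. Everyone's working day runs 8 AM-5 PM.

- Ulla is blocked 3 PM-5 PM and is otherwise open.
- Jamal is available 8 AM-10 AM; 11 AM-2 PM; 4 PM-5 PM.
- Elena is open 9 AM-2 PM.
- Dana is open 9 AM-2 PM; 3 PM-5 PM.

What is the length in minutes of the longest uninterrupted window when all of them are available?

180

Ulla free: 08:00-15:00 (invert busy blocks within the working day).
Jamal free: 08:00-10:00, 11:00-14:00, 16:00-17:00.
Elena free: 09:00-14:00.
Dana free: 09:00-14:00, 15:00-17:00.
Ulla ∩ Jamal: 08:00-10:00, 11:00-14:00.
Ulla ∩ Jamal ∩ Elena: 09:00-10:00, 11:00-14:00.
Ulla ∩ Jamal ∩ Elena ∩ Dana: 09:00-10:00, 11:00-14:00.
The longest is 11:00-14:00 at 180 minutes.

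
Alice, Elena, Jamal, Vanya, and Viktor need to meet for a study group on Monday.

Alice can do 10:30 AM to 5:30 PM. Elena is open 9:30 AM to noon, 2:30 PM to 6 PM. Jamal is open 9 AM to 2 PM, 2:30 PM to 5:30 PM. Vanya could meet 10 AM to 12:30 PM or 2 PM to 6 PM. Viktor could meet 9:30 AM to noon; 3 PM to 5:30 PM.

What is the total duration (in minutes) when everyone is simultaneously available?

Alice ∩ Elena: 10:30-12:00, 14:30-17:30.
Alice ∩ Elena ∩ Jamal: 10:30-12:00, 14:30-17:30.
Alice ∩ Elena ∩ Jamal ∩ Vanya: 10:30-12:00, 14:30-17:30.
Alice ∩ Elena ∩ Jamal ∩ Vanya ∩ Viktor: 10:30-12:00, 15:00-17:30.
Summing the common windows: 90 + 150 = 240 minutes.

240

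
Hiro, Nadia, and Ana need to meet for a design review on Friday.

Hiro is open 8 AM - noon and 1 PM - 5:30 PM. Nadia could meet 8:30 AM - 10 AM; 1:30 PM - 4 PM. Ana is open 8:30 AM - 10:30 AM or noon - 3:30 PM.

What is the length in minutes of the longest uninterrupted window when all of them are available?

120

Hiro ∩ Nadia: 08:30-10:00, 13:30-16:00.
Hiro ∩ Nadia ∩ Ana: 08:30-10:00, 13:30-15:30.
So the common availability across everyone is 08:30-10:00, 13:30-15:30.
The longest is 13:30-15:30 at 120 minutes.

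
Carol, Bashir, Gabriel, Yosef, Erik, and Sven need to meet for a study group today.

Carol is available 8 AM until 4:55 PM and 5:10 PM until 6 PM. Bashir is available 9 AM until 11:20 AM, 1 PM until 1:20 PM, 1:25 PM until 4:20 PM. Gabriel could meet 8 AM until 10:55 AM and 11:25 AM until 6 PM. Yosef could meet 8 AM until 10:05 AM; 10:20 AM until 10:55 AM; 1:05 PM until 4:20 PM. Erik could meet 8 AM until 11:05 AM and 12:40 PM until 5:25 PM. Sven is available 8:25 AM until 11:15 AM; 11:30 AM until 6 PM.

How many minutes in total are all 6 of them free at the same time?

Carol ∩ Bashir: 09:00-11:20, 13:00-13:20, 13:25-16:20.
Carol ∩ Bashir ∩ Gabriel: 09:00-10:55, 13:00-13:20, 13:25-16:20.
Carol ∩ Bashir ∩ Gabriel ∩ Yosef: 09:00-10:05, 10:20-10:55, 13:05-13:20, 13:25-16:20.
Carol ∩ Bashir ∩ Gabriel ∩ Yosef ∩ Erik: 09:00-10:05, 10:20-10:55, 13:05-13:20, 13:25-16:20.
Carol ∩ Bashir ∩ Gabriel ∩ Yosef ∩ Erik ∩ Sven: 09:00-10:05, 10:20-10:55, 13:05-13:20, 13:25-16:20.
Summing the common windows: 65 + 35 + 15 + 175 = 290 minutes.

290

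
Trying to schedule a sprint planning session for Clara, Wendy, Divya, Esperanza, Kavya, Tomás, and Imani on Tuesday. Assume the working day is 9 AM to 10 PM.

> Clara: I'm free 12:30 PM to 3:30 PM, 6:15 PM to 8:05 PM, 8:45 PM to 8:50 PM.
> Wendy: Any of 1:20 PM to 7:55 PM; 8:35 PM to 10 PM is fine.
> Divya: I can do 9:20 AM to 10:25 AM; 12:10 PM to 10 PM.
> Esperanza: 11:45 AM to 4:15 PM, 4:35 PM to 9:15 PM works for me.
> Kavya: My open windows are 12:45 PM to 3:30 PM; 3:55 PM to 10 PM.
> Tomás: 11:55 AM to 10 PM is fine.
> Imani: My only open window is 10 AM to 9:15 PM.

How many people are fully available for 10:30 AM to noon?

1

Imani can make the full 10:30-12:00 slot — that's 1.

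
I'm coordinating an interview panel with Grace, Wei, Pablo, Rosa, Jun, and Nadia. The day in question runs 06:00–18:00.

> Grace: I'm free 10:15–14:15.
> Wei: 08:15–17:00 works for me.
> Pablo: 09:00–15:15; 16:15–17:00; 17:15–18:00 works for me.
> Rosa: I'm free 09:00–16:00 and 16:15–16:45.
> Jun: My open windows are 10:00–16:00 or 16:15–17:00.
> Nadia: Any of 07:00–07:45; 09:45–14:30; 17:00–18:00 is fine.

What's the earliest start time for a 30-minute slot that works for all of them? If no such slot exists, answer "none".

10:15

Grace ∩ Wei: 10:15-14:15.
Grace ∩ Wei ∩ Pablo: 10:15-14:15.
Grace ∩ Wei ∩ Pablo ∩ Rosa: 10:15-14:15.
Grace ∩ Wei ∩ Pablo ∩ Rosa ∩ Jun: 10:15-14:15.
Grace ∩ Wei ∩ Pablo ∩ Rosa ∩ Jun ∩ Nadia: 10:15-14:15.
So the common availability across everyone is 10:15-14:15.
The first common window of at least 30 minutes is 10:15-14:15, so the earliest start is 10:15.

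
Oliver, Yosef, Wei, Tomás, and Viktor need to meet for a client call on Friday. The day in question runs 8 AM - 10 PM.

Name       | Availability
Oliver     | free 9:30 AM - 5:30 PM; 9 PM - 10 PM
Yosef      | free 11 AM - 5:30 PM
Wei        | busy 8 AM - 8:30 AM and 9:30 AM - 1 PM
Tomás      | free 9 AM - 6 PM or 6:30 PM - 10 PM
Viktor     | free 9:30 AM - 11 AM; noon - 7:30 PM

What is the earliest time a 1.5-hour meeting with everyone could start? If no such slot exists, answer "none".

13:00

Oliver free: 09:30-17:30, 21:00-22:00.
Yosef free: 11:00-17:30.
Wei free: 08:30-09:30, 13:00-22:00 (invert busy blocks within the working day).
Tomás free: 09:00-18:00, 18:30-22:00.
Viktor free: 09:30-11:00, 12:00-19:30.
Oliver ∩ Yosef: 11:00-17:30.
Oliver ∩ Yosef ∩ Wei: 13:00-17:30.
Oliver ∩ Yosef ∩ Wei ∩ Tomás: 13:00-17:30.
Oliver ∩ Yosef ∩ Wei ∩ Tomás ∩ Viktor: 13:00-17:30.
So the common availability across everyone is 13:00-17:30.
The first common window of at least 90 minutes is 13:00-17:30, so the earliest start is 13:00.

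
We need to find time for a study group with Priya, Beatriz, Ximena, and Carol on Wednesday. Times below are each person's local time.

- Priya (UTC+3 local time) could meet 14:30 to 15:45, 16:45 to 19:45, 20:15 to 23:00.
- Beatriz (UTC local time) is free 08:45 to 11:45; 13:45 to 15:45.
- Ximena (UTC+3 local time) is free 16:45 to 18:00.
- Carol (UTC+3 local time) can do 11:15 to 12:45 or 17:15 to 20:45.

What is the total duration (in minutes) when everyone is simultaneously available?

Priya in UTC: 11:30-12:45, 13:45-16:45, 17:15-20:00 (subtract 3h to convert from UTC+3).
Beatriz in UTC: 08:45-11:45, 13:45-15:45.
Ximena in UTC: 13:45-15:00 (subtract 3h to convert from UTC+3).
Carol in UTC: 08:15-09:45, 14:15-17:45 (subtract 3h to convert from UTC+3).
Priya ∩ Beatriz: 11:30-11:45, 13:45-15:45.
Priya ∩ Beatriz ∩ Ximena: 13:45-15:00.
Priya ∩ Beatriz ∩ Ximena ∩ Carol: 14:15-15:00.
Those are the intersection windows.
That's a single block of 45 minutes.

45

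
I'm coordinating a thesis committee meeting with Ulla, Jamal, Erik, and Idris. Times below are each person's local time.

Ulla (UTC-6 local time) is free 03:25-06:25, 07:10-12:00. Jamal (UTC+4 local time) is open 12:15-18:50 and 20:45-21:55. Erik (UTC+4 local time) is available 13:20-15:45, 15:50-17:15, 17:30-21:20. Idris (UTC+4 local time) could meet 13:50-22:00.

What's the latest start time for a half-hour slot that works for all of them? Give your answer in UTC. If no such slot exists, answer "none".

Ulla in UTC: 09:25-12:25, 13:10-18:00 (add 6h to convert from UTC-6).
Jamal in UTC: 08:15-14:50, 16:45-17:55 (subtract 4h to convert from UTC+4).
Erik in UTC: 09:20-11:45, 11:50-13:15, 13:30-17:20 (subtract 4h to convert from UTC+4).
Idris in UTC: 09:50-18:00 (subtract 4h to convert from UTC+4).
Ulla ∩ Jamal: 09:25-12:25, 13:10-14:50, 16:45-17:55.
Ulla ∩ Jamal ∩ Erik: 09:25-11:45, 11:50-12:25, 13:10-13:15, 13:30-14:50, 16:45-17:20.
Ulla ∩ Jamal ∩ Erik ∩ Idris: 09:50-11:45, 11:50-12:25, 13:10-13:15, 13:30-14:50, 16:45-17:20.
Those are the intersection windows.
The last common window of at least 30 minutes is 16:45-17:20; a 30-minute meeting can start as late as 16:50 and still end by 17:20.

16:50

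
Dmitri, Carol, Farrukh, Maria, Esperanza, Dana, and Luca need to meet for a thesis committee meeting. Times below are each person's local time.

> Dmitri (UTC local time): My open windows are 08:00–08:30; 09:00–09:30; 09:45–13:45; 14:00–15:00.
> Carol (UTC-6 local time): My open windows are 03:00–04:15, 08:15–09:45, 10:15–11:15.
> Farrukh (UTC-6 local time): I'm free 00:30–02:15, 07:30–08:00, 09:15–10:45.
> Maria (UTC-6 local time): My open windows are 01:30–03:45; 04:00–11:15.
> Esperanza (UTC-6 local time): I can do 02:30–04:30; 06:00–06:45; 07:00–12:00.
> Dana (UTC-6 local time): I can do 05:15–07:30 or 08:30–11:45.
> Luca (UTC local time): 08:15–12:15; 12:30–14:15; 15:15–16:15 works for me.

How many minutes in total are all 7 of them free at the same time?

Dmitri in UTC: 08:00-08:30, 09:00-09:30, 09:45-13:45, 14:00-15:00.
Carol in UTC: 09:00-10:15, 14:15-15:45, 16:15-17:15 (add 6h to convert from UTC-6).
Farrukh in UTC: 06:30-08:15, 13:30-14:00, 15:15-16:45 (add 6h to convert from UTC-6).
Maria in UTC: 07:30-09:45, 10:00-17:15 (add 6h to convert from UTC-6).
Esperanza in UTC: 08:30-10:30, 12:00-12:45, 13:00-18:00 (add 6h to convert from UTC-6).
Dana in UTC: 11:15-13:30, 14:30-17:45 (add 6h to convert from UTC-6).
Luca in UTC: 08:15-12:15, 12:30-14:15, 15:15-16:15.
Dmitri ∩ Carol: 09:00-09:30, 09:45-10:15, 14:15-15:00.
Dmitri ∩ Carol ∩ Farrukh: ∅.
Dmitri ∩ Carol ∩ Farrukh ∩ Maria: ∅.
Dmitri ∩ Carol ∩ Farrukh ∩ Maria ∩ Esperanza: ∅.
Dmitri ∩ Carol ∩ Farrukh ∩ Maria ∩ Esperanza ∩ Dana: ∅.
Dmitri ∩ Carol ∩ Farrukh ∩ Maria ∩ Esperanza ∩ Dana ∩ Luca: ∅.
There is no time when everyone is free.
There is no common window, so the total is 0 minutes.

0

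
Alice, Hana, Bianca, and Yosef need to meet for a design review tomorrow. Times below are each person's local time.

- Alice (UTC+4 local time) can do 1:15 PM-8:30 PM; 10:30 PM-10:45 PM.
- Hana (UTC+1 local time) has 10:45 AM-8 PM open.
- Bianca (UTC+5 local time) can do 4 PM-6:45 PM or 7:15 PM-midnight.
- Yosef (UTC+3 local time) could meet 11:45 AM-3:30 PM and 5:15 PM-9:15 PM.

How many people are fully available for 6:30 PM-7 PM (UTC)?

Alice in UTC: 09:15-16:30, 18:30-18:45 (subtract 4h to convert from UTC+4).
Hana in UTC: 09:45-19:00 (subtract 1h to convert from UTC+1).
Bianca in UTC: 11:00-13:45, 14:15-19:00 (subtract 5h to convert from UTC+5).
Yosef in UTC: 08:45-12:30, 14:15-18:15 (subtract 3h to convert from UTC+3).
Hana and Bianca can make the full 18:30-19:00 slot — that's 2.

2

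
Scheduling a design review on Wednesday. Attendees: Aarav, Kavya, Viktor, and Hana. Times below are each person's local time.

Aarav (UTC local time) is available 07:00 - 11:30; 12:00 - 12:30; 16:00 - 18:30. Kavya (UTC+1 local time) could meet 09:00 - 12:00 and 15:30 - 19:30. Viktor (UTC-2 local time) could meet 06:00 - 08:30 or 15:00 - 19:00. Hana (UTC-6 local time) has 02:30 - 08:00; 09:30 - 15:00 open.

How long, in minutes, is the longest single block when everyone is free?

120

Aarav in UTC: 07:00-11:30, 12:00-12:30, 16:00-18:30.
Kavya in UTC: 08:00-11:00, 14:30-18:30 (subtract 1h to convert from UTC+1).
Viktor in UTC: 08:00-10:30, 17:00-21:00 (add 2h to convert from UTC-2).
Hana in UTC: 08:30-14:00, 15:30-21:00 (add 6h to convert from UTC-6).
Aarav ∩ Kavya: 08:00-11:00, 16:00-18:30.
Aarav ∩ Kavya ∩ Viktor: 08:00-10:30, 17:00-18:30.
Aarav ∩ Kavya ∩ Viktor ∩ Hana: 08:30-10:30, 17:00-18:30.
The longest is 08:30-10:30 at 120 minutes.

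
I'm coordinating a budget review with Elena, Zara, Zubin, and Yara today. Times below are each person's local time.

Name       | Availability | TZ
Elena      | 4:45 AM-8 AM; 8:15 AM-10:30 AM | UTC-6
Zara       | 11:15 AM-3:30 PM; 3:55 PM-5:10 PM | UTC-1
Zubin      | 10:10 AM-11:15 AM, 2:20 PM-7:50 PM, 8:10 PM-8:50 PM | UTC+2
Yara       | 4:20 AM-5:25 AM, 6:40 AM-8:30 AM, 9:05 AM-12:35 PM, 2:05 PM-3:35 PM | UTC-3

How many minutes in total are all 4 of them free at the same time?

180

Elena in UTC: 10:45-14:00, 14:15-16:30 (add 6h to convert from UTC-6).
Zara in UTC: 12:15-16:30, 16:55-18:10 (add 1h to convert from UTC-1).
Zubin in UTC: 08:10-09:15, 12:20-17:50, 18:10-18:50 (subtract 2h to convert from UTC+2).
Yara in UTC: 07:20-08:25, 09:40-11:30, 12:05-15:35, 17:05-18:35 (add 3h to convert from UTC-3).
Elena ∩ Zara: 12:15-14:00, 14:15-16:30.
Elena ∩ Zara ∩ Zubin: 12:20-14:00, 14:15-16:30.
Elena ∩ Zara ∩ Zubin ∩ Yara: 12:20-14:00, 14:15-15:35.
Summing the common windows: 100 + 80 = 180 minutes.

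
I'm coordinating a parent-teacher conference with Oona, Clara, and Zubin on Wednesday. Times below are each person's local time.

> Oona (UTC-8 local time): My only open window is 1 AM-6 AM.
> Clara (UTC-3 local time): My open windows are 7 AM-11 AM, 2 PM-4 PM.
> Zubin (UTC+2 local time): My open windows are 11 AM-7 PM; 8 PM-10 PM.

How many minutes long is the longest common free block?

Oona in UTC: 09:00-14:00 (add 8h to convert from UTC-8).
Clara in UTC: 10:00-14:00, 17:00-19:00 (add 3h to convert from UTC-3).
Zubin in UTC: 09:00-17:00, 18:00-20:00 (subtract 2h to convert from UTC+2).
Oona ∩ Clara: 10:00-14:00.
Oona ∩ Clara ∩ Zubin: 10:00-14:00.
Those are the intersection windows.
The longest is 10:00-14:00 at 240 minutes.

240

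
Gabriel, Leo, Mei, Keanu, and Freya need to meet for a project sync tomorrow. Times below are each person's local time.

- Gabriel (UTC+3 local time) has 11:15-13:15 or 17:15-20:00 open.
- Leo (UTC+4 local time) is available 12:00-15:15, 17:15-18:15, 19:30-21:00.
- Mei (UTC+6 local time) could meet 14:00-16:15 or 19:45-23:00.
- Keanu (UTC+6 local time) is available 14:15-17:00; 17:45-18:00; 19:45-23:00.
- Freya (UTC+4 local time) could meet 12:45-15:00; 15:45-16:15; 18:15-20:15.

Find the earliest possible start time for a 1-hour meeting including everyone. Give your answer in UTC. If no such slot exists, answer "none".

Gabriel in UTC: 08:15-10:15, 14:15-17:00 (subtract 3h to convert from UTC+3).
Leo in UTC: 08:00-11:15, 13:15-14:15, 15:30-17:00 (subtract 4h to convert from UTC+4).
Mei in UTC: 08:00-10:15, 13:45-17:00 (subtract 6h to convert from UTC+6).
Keanu in UTC: 08:15-11:00, 11:45-12:00, 13:45-17:00 (subtract 6h to convert from UTC+6).
Freya in UTC: 08:45-11:00, 11:45-12:15, 14:15-16:15 (subtract 4h to convert from UTC+4).
Gabriel ∩ Leo: 08:15-10:15, 15:30-17:00.
Gabriel ∩ Leo ∩ Mei: 08:15-10:15, 15:30-17:00.
Gabriel ∩ Leo ∩ Mei ∩ Keanu: 08:15-10:15, 15:30-17:00.
Gabriel ∩ Leo ∩ Mei ∩ Keanu ∩ Freya: 08:45-10:15, 15:30-16:15.
So the common availability across everyone is 08:45-10:15, 15:30-16:15.
The first common window of at least 60 minutes is 08:45-10:15, so the earliest start is 08:45.

08:45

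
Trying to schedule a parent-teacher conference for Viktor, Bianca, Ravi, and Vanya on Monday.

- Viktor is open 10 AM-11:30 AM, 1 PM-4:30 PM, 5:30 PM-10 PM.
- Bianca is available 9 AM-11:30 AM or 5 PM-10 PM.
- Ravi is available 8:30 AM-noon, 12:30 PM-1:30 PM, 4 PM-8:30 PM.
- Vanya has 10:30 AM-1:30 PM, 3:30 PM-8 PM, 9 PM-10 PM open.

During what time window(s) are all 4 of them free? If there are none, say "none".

10:30-11:30, 17:30-20:00

Viktor ∩ Bianca: 10:00-11:30, 17:30-22:00.
Viktor ∩ Bianca ∩ Ravi: 10:00-11:30, 17:30-20:30.
Viktor ∩ Bianca ∩ Ravi ∩ Vanya: 10:30-11:30, 17:30-20:00.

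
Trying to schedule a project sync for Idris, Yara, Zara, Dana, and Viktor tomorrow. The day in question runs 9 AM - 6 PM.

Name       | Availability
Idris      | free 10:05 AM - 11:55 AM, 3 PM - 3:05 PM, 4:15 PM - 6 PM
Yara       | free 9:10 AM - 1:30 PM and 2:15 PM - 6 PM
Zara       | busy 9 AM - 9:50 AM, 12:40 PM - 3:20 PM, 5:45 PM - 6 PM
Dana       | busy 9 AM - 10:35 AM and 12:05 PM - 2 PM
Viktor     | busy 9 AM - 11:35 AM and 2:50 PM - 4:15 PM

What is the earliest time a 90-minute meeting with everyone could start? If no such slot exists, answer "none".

Idris free: 10:05-11:55, 15:00-15:05, 16:15-18:00.
Yara free: 09:10-13:30, 14:15-18:00.
Zara free: 09:50-12:40, 15:20-17:45 (invert busy blocks within the working day).
Dana free: 10:35-12:05, 14:00-18:00 (invert busy blocks within the working day).
Viktor free: 11:35-14:50, 16:15-18:00 (invert busy blocks within the working day).
Idris ∩ Yara: 10:05-11:55, 15:00-15:05, 16:15-18:00.
Idris ∩ Yara ∩ Zara: 10:05-11:55, 16:15-17:45.
Idris ∩ Yara ∩ Zara ∩ Dana: 10:35-11:55, 16:15-17:45.
Idris ∩ Yara ∩ Zara ∩ Dana ∩ Viktor: 11:35-11:55, 16:15-17:45.
So the common availability across everyone is 11:35-11:55, 16:15-17:45.
The first common window of at least 90 minutes is 16:15-17:45, so the earliest start is 16:15.

16:15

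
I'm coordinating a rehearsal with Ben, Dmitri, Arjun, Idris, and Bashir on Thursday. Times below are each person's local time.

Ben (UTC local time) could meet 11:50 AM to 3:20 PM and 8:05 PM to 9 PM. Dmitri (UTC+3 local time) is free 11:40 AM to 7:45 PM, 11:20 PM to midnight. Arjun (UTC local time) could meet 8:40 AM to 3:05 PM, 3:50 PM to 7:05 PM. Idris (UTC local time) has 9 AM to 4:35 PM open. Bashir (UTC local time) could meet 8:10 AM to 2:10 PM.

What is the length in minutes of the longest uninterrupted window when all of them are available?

Ben in UTC: 11:50-15:20, 20:05-21:00.
Dmitri in UTC: 08:40-16:45, 20:20-21:00 (subtract 3h to convert from UTC+3).
Arjun in UTC: 08:40-15:05, 15:50-19:05.
Idris in UTC: 09:00-16:35.
Bashir in UTC: 08:10-14:10.
Ben ∩ Dmitri: 11:50-15:20, 20:20-21:00.
Ben ∩ Dmitri ∩ Arjun: 11:50-15:05.
Ben ∩ Dmitri ∩ Arjun ∩ Idris: 11:50-15:05.
Ben ∩ Dmitri ∩ Arjun ∩ Idris ∩ Bashir: 11:50-14:10.
So the common availability across everyone is 11:50-14:10.
The longest is 11:50-14:10 at 140 minutes.

140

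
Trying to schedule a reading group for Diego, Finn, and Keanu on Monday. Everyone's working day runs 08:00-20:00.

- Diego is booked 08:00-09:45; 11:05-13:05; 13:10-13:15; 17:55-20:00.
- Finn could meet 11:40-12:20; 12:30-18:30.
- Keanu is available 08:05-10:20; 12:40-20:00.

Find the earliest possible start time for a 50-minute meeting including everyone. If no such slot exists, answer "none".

13:15

Diego free: 09:45-11:05, 13:05-13:10, 13:15-17:55 (invert busy blocks within the working day).
Finn free: 11:40-12:20, 12:30-18:30.
Keanu free: 08:05-10:20, 12:40-20:00.
Diego ∩ Finn: 13:05-13:10, 13:15-17:55.
Diego ∩ Finn ∩ Keanu: 13:05-13:10, 13:15-17:55.
So the common availability across everyone is 13:05-13:10, 13:15-17:55.
The first common window of at least 50 minutes is 13:15-17:55, so the earliest start is 13:15.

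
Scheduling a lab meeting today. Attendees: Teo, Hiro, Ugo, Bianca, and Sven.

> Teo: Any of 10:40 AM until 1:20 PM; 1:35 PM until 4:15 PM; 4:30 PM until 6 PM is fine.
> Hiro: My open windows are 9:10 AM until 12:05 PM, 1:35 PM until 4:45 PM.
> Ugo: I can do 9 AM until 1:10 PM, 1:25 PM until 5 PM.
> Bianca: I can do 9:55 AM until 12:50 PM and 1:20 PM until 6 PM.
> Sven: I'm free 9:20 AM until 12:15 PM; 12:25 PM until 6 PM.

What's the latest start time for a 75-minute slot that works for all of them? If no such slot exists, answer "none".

15:00

Teo ∩ Hiro: 10:40-12:05, 13:35-16:15, 16:30-16:45.
Teo ∩ Hiro ∩ Ugo: 10:40-12:05, 13:35-16:15, 16:30-16:45.
Teo ∩ Hiro ∩ Ugo ∩ Bianca: 10:40-12:05, 13:35-16:15, 16:30-16:45.
Teo ∩ Hiro ∩ Ugo ∩ Bianca ∩ Sven: 10:40-12:05, 13:35-16:15, 16:30-16:45.
The last common window of at least 75 minutes is 13:35-16:15; a 75-minute meeting can start as late as 15:00 and still end by 16:15.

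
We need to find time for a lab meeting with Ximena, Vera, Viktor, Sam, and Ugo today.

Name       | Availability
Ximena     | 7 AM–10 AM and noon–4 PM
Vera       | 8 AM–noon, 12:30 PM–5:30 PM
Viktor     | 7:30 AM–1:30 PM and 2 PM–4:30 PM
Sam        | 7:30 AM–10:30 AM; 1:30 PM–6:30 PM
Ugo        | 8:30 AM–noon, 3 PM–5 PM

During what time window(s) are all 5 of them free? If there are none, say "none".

08:30-10:00, 15:00-16:00

Ximena ∩ Vera: 08:00-10:00, 12:30-16:00.
Ximena ∩ Vera ∩ Viktor: 08:00-10:00, 12:30-13:30, 14:00-16:00.
Ximena ∩ Vera ∩ Viktor ∩ Sam: 08:00-10:00, 14:00-16:00.
Ximena ∩ Vera ∩ Viktor ∩ Sam ∩ Ugo: 08:30-10:00, 15:00-16:00.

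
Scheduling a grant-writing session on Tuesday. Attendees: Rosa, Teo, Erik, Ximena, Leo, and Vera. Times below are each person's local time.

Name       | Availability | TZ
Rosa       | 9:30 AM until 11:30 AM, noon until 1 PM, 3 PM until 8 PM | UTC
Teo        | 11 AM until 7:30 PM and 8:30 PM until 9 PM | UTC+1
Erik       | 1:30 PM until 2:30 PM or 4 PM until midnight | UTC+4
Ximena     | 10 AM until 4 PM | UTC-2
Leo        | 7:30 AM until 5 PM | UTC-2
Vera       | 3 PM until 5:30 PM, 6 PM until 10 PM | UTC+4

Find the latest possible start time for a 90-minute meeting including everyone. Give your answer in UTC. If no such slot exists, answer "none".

Rosa in UTC: 09:30-11:30, 12:00-13:00, 15:00-20:00.
Teo in UTC: 10:00-18:30, 19:30-20:00 (subtract 1h to convert from UTC+1).
Erik in UTC: 09:30-10:30, 12:00-20:00 (subtract 4h to convert from UTC+4).
Ximena in UTC: 12:00-18:00 (add 2h to convert from UTC-2).
Leo in UTC: 09:30-19:00 (add 2h to convert from UTC-2).
Vera in UTC: 11:00-13:30, 14:00-18:00 (subtract 4h to convert from UTC+4).
Rosa ∩ Teo: 10:00-11:30, 12:00-13:00, 15:00-18:30, 19:30-20:00.
Rosa ∩ Teo ∩ Erik: 10:00-10:30, 12:00-13:00, 15:00-18:30, 19:30-20:00.
Rosa ∩ Teo ∩ Erik ∩ Ximena: 12:00-13:00, 15:00-18:00.
Rosa ∩ Teo ∩ Erik ∩ Ximena ∩ Leo: 12:00-13:00, 15:00-18:00.
Rosa ∩ Teo ∩ Erik ∩ Ximena ∩ Leo ∩ Vera: 12:00-13:00, 15:00-18:00.
So the common availability across everyone is 12:00-13:00, 15:00-18:00.
The last common window of at least 90 minutes is 15:00-18:00; a 90-minute meeting can start as late as 16:30 and still end by 18:00.

16:30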